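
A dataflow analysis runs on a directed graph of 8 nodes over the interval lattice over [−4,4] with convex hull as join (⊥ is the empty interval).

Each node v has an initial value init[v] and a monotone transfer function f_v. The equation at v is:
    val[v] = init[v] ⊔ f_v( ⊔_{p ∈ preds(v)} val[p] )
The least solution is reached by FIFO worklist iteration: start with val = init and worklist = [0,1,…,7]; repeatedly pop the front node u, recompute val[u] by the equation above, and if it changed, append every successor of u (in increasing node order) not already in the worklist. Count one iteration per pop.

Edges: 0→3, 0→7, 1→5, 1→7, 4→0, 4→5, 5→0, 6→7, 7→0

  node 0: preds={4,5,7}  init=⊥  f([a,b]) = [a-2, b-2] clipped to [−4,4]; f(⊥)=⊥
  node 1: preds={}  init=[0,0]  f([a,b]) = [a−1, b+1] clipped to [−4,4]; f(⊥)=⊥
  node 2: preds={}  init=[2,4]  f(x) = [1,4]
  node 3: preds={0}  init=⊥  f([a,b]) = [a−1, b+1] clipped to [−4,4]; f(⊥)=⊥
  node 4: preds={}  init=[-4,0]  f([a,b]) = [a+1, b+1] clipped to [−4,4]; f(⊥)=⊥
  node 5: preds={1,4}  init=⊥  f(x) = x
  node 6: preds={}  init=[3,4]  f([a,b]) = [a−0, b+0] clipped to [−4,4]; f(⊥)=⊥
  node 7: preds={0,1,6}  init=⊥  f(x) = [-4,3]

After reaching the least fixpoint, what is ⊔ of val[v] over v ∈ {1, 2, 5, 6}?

Trace (11 dequeues):
  [1] u=0 | in [-4,0] | out [-4,-2] | prev ⊥ | push {}
  [2] u=1 | in ⊥ | out [0,0] | ==
  [3] u=2 | in ⊥ | out [1,4] | prev [2,4] | push {}
  [4] u=3 | in [-4,-2] | out [-4,-1] | prev ⊥ | push {}
  [5] u=4 | in ⊥ | out [-4,0] | ==
  [6] u=5 | in [-4,0] | out [-4,0] | prev ⊥ | push {0}
  [7] u=6 | in ⊥ | out [3,4] | ==
  [8] u=7 | in [-4,4] | out [-4,3] | prev ⊥ | push {}
  [9] u=0 | in [-4,3] | out [-4,1] | prev [-4,-2] | push {3,7}
  [10] u=3 | in [-4,1] | out [-4,2] | prev [-4,-1] | push {}
  [11] u=7 | in [-4,4] | out [-4,3] | ==

Converged values:
  [0] [-4,1]
  [1] [0,0]
  [2] [1,4]
  [3] [-4,2]
  [4] [-4,0]
  [5] [-4,0]
  [6] [3,4]
  [7] [-4,3]

[-4,4]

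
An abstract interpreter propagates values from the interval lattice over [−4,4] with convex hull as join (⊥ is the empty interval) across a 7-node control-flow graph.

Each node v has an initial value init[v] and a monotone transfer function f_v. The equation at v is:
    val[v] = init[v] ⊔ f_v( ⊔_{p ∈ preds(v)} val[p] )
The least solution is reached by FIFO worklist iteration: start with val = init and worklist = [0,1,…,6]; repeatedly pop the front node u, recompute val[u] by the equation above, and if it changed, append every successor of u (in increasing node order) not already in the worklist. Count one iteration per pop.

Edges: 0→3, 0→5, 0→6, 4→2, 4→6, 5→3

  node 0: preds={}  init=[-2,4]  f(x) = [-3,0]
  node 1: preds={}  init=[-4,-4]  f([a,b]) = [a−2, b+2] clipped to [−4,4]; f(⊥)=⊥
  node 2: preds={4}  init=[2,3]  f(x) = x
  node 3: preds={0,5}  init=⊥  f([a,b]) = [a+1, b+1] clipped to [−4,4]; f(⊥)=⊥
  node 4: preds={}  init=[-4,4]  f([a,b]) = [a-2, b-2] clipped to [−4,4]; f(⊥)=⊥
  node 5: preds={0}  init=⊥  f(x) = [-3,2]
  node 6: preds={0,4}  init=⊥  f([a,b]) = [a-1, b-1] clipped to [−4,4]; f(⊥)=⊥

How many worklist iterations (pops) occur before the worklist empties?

Iteration log — 8 steps:
  step 1. node 0  ⊔preds=⊥  new=[-3,4]  old=[-2,4]  +wl: 
  step 2. node 1  ⊔preds=⊥  new=[-4,-4]  stable
  step 3. node 2  ⊔preds=[-4,4]  new=[-4,4]  old=[2,3]  +wl: 
  step 4. node 3  ⊔preds=[-3,4]  new=[-2,4]  old=⊥  +wl: 
  step 5. node 4  ⊔preds=⊥  new=[-4,4]  stable
  step 6. node 5  ⊔preds=[-3,4]  new=[-3,2]  old=⊥  +wl: 3
  step 7. node 6  ⊔preds=[-4,4]  new=[-4,3]  old=⊥  +wl: 
  step 8. node 3  ⊔preds=[-3,4]  new=[-2,4]  stable

Least fixpoint reached:
  node 0: [-3,4]
  node 1: [-4,-4]
  node 2: [-4,4]
  node 3: [-2,4]
  node 4: [-4,4]
  node 5: [-3,2]
  node 6: [-4,3]

8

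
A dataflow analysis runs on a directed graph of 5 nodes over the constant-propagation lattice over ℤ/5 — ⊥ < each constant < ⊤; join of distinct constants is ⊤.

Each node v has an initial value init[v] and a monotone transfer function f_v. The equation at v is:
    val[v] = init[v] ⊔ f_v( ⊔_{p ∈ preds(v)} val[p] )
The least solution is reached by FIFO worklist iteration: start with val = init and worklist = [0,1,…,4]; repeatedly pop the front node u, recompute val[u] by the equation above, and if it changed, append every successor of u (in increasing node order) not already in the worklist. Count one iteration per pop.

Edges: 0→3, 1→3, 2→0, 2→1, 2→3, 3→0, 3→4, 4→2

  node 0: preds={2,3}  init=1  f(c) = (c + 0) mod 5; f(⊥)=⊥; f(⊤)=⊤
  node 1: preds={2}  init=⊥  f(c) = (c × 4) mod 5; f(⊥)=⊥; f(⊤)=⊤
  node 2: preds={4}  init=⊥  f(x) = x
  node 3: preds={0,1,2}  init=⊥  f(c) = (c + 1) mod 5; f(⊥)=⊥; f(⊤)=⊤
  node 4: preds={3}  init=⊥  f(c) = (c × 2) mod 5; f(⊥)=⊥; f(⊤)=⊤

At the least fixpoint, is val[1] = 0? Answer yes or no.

Trace (16 dequeues):
  [1] u=0 | in ⊥ | out 1 | ==
  [2] u=1 | in ⊥ | out ⊥ | ==
  [3] u=2 | in ⊥ | out ⊥ | ==
  [4] u=3 | in 1 | out 2 | prev ⊥ | push {0}
  [5] u=4 | in 2 | out 4 | prev ⊥ | push {2}
  [6] u=0 | in 2 | out ⊤ | prev 1 | push {3}
  [7] u=2 | in 4 | out 4 | prev ⊥ | push {0,1}
  [8] u=3 | in ⊤ | out ⊤ | prev 2 | push {4}
  [9] u=0 | in ⊤ | out ⊤ | ==
  [10] u=1 | in 4 | out 1 | prev ⊥ | push {3}
  [11] u=4 | in ⊤ | out ⊤ | prev 4 | push {2}
  [12] u=3 | in ⊤ | out ⊤ | ==
  [13] u=2 | in ⊤ | out ⊤ | prev 4 | push {0,1,3}
  [14] u=0 | in ⊤ | out ⊤ | ==
  [15] u=1 | in ⊤ | out ⊤ | prev 1 | push {}
  [16] u=3 | in ⊤ | out ⊤ | ==

Converged values:
  [0] ⊤
  [1] ⊤
  [2] ⊤
  [3] ⊤
  [4] ⊤

no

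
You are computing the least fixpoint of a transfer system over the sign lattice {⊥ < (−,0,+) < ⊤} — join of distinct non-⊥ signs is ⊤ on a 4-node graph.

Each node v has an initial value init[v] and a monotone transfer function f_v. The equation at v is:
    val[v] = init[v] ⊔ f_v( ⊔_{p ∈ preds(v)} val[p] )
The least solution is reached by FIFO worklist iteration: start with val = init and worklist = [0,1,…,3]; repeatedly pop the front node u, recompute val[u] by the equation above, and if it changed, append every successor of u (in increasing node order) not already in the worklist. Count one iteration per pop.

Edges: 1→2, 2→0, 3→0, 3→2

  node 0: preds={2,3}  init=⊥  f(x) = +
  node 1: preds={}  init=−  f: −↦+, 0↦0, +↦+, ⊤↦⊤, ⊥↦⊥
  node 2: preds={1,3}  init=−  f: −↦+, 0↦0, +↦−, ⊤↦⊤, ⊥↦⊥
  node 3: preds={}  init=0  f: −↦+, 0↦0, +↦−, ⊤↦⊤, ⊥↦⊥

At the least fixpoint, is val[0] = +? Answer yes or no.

Worklist (5 pops):
  #1 pop 0: in=⊤ → + (was ⊥); enqueue []
  #2 pop 1: in=⊥ → − (no change)
  #3 pop 2: in=⊤ → ⊤ (was −); enqueue [0]
  #4 pop 3: in=⊥ → 0 (no change)
  #5 pop 0: in=⊤ → + (no change)

Fixpoint:
  val[0] = +
  val[1] = −
  val[2] = ⊤
  val[3] = 0

yes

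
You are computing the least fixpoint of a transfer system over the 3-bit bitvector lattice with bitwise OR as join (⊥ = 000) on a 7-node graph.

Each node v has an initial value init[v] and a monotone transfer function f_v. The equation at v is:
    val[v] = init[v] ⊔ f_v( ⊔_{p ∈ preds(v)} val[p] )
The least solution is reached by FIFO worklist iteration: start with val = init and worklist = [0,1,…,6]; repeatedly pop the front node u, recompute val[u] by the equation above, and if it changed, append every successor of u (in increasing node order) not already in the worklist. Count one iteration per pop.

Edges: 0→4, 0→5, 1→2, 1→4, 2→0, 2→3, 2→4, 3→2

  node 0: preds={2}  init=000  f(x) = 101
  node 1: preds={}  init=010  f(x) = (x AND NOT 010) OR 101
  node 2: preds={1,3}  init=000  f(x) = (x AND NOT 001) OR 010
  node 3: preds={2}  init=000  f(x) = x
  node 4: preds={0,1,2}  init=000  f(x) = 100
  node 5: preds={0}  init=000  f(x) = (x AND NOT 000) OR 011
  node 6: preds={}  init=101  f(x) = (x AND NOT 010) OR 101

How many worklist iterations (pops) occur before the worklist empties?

9

Iteration log — 9 steps:
  step 1. node 0  ⊔preds=000  new=101  old=000  +wl: 
  step 2. node 1  ⊔preds=000  new=111  old=010  +wl: 
  step 3. node 2  ⊔preds=111  new=110  old=000  +wl: 0
  step 4. node 3  ⊔preds=110  new=110  old=000  +wl: 2
  step 5. node 4  ⊔preds=111  new=100  old=000  +wl: 
  step 6. node 5  ⊔preds=101  new=111  old=000  +wl: 
  step 7. node 6  ⊔preds=000  new=101  stable
  step 8. node 0  ⊔preds=110  new=101  stable
  step 9. node 2  ⊔preds=111  new=110  stable

Least fixpoint reached:
  node 0: 101
  node 1: 111
  node 2: 110
  node 3: 110
  node 4: 100
  node 5: 111
  node 6: 101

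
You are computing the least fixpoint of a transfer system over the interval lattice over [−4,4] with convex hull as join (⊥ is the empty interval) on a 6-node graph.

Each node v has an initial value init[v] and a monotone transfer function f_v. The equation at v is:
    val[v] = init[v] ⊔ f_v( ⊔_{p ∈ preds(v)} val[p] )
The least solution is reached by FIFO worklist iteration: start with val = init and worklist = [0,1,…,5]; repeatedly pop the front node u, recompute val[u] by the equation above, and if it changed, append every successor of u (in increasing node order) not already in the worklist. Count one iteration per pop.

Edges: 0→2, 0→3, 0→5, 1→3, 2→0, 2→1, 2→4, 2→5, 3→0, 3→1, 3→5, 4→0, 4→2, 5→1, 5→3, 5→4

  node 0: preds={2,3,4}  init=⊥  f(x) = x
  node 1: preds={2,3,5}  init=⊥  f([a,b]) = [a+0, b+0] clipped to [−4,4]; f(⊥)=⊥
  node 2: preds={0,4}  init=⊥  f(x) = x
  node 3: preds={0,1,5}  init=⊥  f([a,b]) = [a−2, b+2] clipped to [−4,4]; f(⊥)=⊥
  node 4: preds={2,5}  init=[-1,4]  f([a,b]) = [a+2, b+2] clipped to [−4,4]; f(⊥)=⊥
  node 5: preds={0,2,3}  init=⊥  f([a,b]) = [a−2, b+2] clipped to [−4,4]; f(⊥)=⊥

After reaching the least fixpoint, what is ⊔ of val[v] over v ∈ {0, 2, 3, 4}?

[-4,4]

Worklist (21 pops):
  #1 pop 0: in=[-1,4] → [-1,4] (was ⊥); enqueue []
  #2 pop 1: in=⊥ → ⊥ (no change)
  #3 pop 2: in=[-1,4] → [-1,4] (was ⊥); enqueue [0,1]
  #4 pop 3: in=[-1,4] → [-3,4] (was ⊥); enqueue []
  #5 pop 4: in=[-1,4] → [-1,4] (no change)
  #6 pop 5: in=[-3,4] → [-4,4] (was ⊥); enqueue [3,4]
  #7 pop 0: in=[-3,4] → [-3,4] (was [-1,4]); enqueue [2,5]
  #8 pop 1: in=[-4,4] → [-4,4] (was ⊥); enqueue []
  #9 pop 3: in=[-4,4] → [-4,4] (was [-3,4]); enqueue [0,1]
  #10 pop 4: in=[-4,4] → [-2,4] (was [-1,4]); enqueue []
  #11 pop 2: in=[-3,4] → [-3,4] (was [-1,4]); enqueue [4]
  #12 pop 5: in=[-4,4] → [-4,4] (no change)
  #13 pop 0: in=[-4,4] → [-4,4] (was [-3,4]); enqueue [2,3,5]
  #14 pop 1: in=[-4,4] → [-4,4] (no change)
  #15 pop 4: in=[-4,4] → [-2,4] (no change)
  #16 pop 2: in=[-4,4] → [-4,4] (was [-3,4]); enqueue [0,1,4]
  #17 pop 3: in=[-4,4] → [-4,4] (no change)
  #18 pop 5: in=[-4,4] → [-4,4] (no change)
  #19 pop 0: in=[-4,4] → [-4,4] (no change)
  #20 pop 1: in=[-4,4] → [-4,4] (no change)
  #21 pop 4: in=[-4,4] → [-2,4] (no change)

Fixpoint:
  val[0] = [-4,4]
  val[1] = [-4,4]
  val[2] = [-4,4]
  val[3] = [-4,4]
  val[4] = [-2,4]
  val[5] = [-4,4]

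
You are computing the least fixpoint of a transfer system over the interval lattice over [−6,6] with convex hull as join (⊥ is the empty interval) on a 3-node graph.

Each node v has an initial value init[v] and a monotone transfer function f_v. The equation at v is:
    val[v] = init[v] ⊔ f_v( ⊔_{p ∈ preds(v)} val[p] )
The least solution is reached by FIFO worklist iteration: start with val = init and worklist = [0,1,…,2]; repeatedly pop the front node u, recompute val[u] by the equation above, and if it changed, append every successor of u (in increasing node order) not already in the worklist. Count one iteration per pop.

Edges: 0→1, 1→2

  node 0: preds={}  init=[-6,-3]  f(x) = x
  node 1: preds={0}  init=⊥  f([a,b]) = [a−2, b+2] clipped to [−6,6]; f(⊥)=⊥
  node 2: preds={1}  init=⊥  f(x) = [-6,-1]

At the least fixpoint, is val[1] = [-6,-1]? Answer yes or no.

yes

Worklist (3 pops):
  #1 pop 0: in=⊥ → [-6,-3] (no change)
  #2 pop 1: in=[-6,-3] → [-6,-1] (was ⊥); enqueue []
  #3 pop 2: in=[-6,-1] → [-6,-1] (was ⊥); enqueue []

Fixpoint:
  val[0] = [-6,-3]
  val[1] = [-6,-1]
  val[2] = [-6,-1]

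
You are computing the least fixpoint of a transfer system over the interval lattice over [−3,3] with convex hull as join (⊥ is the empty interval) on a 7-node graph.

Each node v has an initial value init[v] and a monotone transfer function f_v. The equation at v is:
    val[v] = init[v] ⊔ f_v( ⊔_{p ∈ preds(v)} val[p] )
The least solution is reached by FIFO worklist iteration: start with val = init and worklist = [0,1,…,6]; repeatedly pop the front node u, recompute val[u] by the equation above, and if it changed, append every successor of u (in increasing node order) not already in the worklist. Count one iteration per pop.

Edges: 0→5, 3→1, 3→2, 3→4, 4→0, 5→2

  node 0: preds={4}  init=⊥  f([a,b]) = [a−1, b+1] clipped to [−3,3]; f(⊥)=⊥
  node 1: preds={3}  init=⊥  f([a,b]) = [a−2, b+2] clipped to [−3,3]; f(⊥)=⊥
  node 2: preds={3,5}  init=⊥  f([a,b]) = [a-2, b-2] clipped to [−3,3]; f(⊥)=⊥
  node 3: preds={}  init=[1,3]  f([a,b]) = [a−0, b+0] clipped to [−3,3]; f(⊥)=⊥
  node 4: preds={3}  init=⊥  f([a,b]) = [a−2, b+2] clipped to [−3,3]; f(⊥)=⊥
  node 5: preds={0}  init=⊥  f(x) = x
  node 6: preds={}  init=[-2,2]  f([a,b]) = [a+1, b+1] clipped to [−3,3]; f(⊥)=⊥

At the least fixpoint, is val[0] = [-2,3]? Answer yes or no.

yes

Iteration log — 10 steps:
  step 1. node 0  ⊔preds=⊥  new=⊥  stable
  step 2. node 1  ⊔preds=[1,3]  new=[-1,3]  old=⊥  +wl: 
  step 3. node 2  ⊔preds=[1,3]  new=[-1,1]  old=⊥  +wl: 
  step 4. node 3  ⊔preds=⊥  new=[1,3]  stable
  step 5. node 4  ⊔preds=[1,3]  new=[-1,3]  old=⊥  +wl: 0
  step 6. node 5  ⊔preds=⊥  new=⊥  stable
  step 7. node 6  ⊔preds=⊥  new=[-2,2]  stable
  step 8. node 0  ⊔preds=[-1,3]  new=[-2,3]  old=⊥  +wl: 5
  step 9. node 5  ⊔preds=[-2,3]  new=[-2,3]  old=⊥  +wl: 2
  step 10. node 2  ⊔preds=[-2,3]  new=[-3,1]  old=[-1,1]  +wl: 

Least fixpoint reached:
  node 0: [-2,3]
  node 1: [-1,3]
  node 2: [-3,1]
  node 3: [1,3]
  node 4: [-1,3]
  node 5: [-2,3]
  node 6: [-2,2]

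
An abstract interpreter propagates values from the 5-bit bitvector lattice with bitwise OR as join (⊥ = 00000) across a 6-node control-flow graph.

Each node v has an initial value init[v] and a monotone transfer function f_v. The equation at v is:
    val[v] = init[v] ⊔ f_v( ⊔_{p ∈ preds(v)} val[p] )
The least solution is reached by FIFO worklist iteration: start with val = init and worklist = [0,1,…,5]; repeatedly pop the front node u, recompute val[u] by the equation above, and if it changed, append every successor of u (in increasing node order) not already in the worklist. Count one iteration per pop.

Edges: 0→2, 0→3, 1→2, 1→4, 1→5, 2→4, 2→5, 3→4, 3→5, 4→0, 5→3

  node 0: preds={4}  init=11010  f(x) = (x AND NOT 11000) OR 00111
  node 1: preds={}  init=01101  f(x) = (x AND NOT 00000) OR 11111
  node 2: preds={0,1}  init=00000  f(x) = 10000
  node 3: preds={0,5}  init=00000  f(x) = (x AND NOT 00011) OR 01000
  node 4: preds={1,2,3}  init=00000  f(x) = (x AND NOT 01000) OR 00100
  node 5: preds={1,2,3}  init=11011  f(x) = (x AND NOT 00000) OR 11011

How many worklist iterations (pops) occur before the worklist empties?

Trace (8 dequeues):
  [1] u=0 | in 00000 | out 11111 | prev 11010 | push {}
  [2] u=1 | in 00000 | out 11111 | prev 01101 | push {}
  [3] u=2 | in 11111 | out 10000 | prev 00000 | push {}
  [4] u=3 | in 11111 | out 11100 | prev 00000 | push {}
  [5] u=4 | in 11111 | out 10111 | prev 00000 | push {0}
  [6] u=5 | in 11111 | out 11111 | prev 11011 | push {3}
  [7] u=0 | in 10111 | out 11111 | ==
  [8] u=3 | in 11111 | out 11100 | ==

Converged values:
  [0] 11111
  [1] 11111
  [2] 10000
  [3] 11100
  [4] 10111
  [5] 11111

8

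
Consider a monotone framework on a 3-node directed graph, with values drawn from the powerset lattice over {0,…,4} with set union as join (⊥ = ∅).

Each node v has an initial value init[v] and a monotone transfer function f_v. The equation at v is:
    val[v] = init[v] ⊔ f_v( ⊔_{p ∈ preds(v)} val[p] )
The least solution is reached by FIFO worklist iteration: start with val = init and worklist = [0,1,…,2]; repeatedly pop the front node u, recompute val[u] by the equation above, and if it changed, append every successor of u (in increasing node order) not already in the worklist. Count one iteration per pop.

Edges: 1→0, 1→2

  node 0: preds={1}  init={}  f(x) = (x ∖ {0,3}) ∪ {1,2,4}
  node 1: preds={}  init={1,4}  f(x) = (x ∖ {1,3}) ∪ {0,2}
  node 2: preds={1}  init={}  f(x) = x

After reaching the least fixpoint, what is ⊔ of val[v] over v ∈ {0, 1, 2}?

Worklist (4 pops):
  #1 pop 0: in={1,4} → {1,2,4} (was {}); enqueue []
  #2 pop 1: in={} → {0,1,2,4} (was {1,4}); enqueue [0]
  #3 pop 2: in={0,1,2,4} → {0,1,2,4} (was {}); enqueue []
  #4 pop 0: in={0,1,2,4} → {1,2,4} (no change)

Fixpoint:
  val[0] = {1,2,4}
  val[1] = {0,1,2,4}
  val[2] = {0,1,2,4}

{0,1,2,4}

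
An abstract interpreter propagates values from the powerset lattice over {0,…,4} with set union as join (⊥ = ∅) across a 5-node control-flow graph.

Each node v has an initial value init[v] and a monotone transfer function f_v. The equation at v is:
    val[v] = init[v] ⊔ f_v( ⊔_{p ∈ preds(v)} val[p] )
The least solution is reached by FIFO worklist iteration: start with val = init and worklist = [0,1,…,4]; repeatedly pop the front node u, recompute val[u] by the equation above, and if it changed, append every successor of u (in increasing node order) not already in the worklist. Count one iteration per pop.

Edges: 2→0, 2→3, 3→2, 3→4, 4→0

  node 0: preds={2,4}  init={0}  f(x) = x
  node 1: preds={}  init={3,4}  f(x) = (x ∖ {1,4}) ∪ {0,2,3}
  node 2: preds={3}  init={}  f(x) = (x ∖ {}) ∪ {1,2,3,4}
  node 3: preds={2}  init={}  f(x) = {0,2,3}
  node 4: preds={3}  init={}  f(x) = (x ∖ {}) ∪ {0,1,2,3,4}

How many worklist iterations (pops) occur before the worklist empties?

Trace (9 dequeues):
  [1] u=0 | in {} | out {0} | ==
  [2] u=1 | in {} | out {0,2,3,4} | prev {3,4} | push {}
  [3] u=2 | in {} | out {1,2,3,4} | prev {} | push {0}
  [4] u=3 | in {1,2,3,4} | out {0,2,3} | prev {} | push {2}
  [5] u=4 | in {0,2,3} | out {0,1,2,3,4} | prev {} | push {}
  [6] u=0 | in {0,1,2,3,4} | out {0,1,2,3,4} | prev {0} | push {}
  [7] u=2 | in {0,2,3} | out {0,1,2,3,4} | prev {1,2,3,4} | push {0,3}
  [8] u=0 | in {0,1,2,3,4} | out {0,1,2,3,4} | ==
  [9] u=3 | in {0,1,2,3,4} | out {0,2,3} | ==

Converged values:
  [0] {0,1,2,3,4}
  [1] {0,2,3,4}
  [2] {0,1,2,3,4}
  [3] {0,2,3}
  [4] {0,1,2,3,4}

9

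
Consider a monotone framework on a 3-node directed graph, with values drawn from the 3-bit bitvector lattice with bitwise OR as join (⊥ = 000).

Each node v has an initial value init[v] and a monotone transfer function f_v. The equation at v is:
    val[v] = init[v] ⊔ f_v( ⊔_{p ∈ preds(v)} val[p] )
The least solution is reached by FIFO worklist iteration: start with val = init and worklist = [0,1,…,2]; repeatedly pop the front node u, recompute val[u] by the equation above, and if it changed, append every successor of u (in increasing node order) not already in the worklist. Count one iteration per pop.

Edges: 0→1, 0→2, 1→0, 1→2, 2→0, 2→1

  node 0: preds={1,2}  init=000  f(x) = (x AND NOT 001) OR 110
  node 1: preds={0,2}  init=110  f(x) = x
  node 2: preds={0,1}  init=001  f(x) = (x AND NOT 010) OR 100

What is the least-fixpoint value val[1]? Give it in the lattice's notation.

111

Trace (5 dequeues):
  [1] u=0 | in 111 | out 110 | prev 000 | push {}
  [2] u=1 | in 111 | out 111 | prev 110 | push {0}
  [3] u=2 | in 111 | out 101 | prev 001 | push {1}
  [4] u=0 | in 111 | out 110 | ==
  [5] u=1 | in 111 | out 111 | ==

Converged values:
  [0] 110
  [1] 111
  [2] 101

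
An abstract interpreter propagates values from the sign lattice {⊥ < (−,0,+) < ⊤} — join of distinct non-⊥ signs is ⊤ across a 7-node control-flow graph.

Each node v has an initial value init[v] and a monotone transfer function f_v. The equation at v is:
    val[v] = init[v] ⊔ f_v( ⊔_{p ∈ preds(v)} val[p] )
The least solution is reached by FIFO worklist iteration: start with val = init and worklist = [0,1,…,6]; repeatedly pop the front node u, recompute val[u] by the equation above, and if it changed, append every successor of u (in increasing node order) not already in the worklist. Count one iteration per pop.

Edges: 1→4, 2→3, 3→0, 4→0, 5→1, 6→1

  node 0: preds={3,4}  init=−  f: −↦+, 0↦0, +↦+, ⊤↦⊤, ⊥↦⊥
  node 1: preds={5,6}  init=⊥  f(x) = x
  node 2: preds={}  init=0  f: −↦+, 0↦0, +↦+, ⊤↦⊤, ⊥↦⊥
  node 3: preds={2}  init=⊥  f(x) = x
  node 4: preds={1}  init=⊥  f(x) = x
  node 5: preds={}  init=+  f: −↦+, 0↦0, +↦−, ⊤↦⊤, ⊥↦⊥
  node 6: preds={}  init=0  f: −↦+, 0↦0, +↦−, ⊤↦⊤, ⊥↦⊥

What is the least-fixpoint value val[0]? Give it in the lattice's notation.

Trace (8 dequeues):
  [1] u=0 | in ⊥ | out − | ==
  [2] u=1 | in ⊤ | out ⊤ | prev ⊥ | push {}
  [3] u=2 | in ⊥ | out 0 | ==
  [4] u=3 | in 0 | out 0 | prev ⊥ | push {0}
  [5] u=4 | in ⊤ | out ⊤ | prev ⊥ | push {}
  [6] u=5 | in ⊥ | out + | ==
  [7] u=6 | in ⊥ | out 0 | ==
  [8] u=0 | in ⊤ | out ⊤ | prev − | push {}

Converged values:
  [0] ⊤
  [1] ⊤
  [2] 0
  [3] 0
  [4] ⊤
  [5] +
  [6] 0

⊤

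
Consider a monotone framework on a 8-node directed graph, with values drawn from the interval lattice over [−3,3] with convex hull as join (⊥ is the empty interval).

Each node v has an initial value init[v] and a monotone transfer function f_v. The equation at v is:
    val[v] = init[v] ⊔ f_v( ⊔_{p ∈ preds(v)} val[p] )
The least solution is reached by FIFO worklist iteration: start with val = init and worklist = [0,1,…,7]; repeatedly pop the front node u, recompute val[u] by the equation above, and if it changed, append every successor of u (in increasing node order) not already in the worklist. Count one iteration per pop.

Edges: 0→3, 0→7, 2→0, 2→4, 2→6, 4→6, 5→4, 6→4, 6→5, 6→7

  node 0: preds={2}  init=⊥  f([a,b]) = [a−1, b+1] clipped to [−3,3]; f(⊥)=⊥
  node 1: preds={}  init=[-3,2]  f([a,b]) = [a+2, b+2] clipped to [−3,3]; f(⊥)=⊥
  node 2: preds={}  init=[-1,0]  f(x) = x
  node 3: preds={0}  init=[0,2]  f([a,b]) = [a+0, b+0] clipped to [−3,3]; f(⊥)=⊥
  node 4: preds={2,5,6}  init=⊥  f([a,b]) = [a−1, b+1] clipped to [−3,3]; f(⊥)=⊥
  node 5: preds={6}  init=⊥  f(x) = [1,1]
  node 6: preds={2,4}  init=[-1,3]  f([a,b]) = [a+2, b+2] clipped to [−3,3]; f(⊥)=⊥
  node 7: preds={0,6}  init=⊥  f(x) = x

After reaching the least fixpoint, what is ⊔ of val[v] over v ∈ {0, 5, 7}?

[-2,3]

Worklist (9 pops):
  #1 pop 0: in=[-1,0] → [-2,1] (was ⊥); enqueue []
  #2 pop 1: in=⊥ → [-3,2] (no change)
  #3 pop 2: in=⊥ → [-1,0] (no change)
  #4 pop 3: in=[-2,1] → [-2,2] (was [0,2]); enqueue []
  #5 pop 4: in=[-1,3] → [-2,3] (was ⊥); enqueue []
  #6 pop 5: in=[-1,3] → [1,1] (was ⊥); enqueue [4]
  #7 pop 6: in=[-2,3] → [-1,3] (no change)
  #8 pop 7: in=[-2,3] → [-2,3] (was ⊥); enqueue []
  #9 pop 4: in=[-1,3] → [-2,3] (no change)

Fixpoint:
  val[0] = [-2,1]
  val[1] = [-3,2]
  val[2] = [-1,0]
  val[3] = [-2,2]
  val[4] = [-2,3]
  val[5] = [1,1]
  val[6] = [-1,3]
  val[7] = [-2,3]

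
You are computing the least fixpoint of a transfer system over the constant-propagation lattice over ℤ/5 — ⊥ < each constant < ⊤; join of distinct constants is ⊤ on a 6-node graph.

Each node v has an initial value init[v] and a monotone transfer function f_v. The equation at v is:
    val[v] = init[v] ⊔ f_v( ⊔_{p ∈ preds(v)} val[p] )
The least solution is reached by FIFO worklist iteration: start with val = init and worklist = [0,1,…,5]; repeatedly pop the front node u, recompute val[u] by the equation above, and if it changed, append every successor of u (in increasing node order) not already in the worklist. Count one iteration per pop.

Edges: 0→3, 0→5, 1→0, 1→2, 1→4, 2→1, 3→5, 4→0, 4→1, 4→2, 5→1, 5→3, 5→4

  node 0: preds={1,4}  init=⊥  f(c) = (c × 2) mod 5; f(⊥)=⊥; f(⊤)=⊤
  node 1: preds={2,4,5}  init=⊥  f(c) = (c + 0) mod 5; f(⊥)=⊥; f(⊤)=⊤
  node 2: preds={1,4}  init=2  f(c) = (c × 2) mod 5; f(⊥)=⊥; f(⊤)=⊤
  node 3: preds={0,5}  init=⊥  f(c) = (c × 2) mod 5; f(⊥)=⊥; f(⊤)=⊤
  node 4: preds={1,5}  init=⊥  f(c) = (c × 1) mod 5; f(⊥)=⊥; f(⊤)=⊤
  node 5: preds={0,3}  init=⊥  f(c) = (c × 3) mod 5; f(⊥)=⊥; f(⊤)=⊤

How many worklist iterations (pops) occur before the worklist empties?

Trace (18 dequeues):
  [1] u=0 | in ⊥ | out ⊥ | ==
  [2] u=1 | in 2 | out 2 | prev ⊥ | push {0}
  [3] u=2 | in 2 | out ⊤ | prev 2 | push {1}
  [4] u=3 | in ⊥ | out ⊥ | ==
  [5] u=4 | in 2 | out 2 | prev ⊥ | push {2}
  [6] u=5 | in ⊥ | out ⊥ | ==
  [7] u=0 | in 2 | out 4 | prev ⊥ | push {3,5}
  [8] u=1 | in ⊤ | out ⊤ | prev 2 | push {0,4}
  [9] u=2 | in ⊤ | out ⊤ | ==
  [10] u=3 | in 4 | out 3 | prev ⊥ | push {}
  [11] u=5 | in ⊤ | out ⊤ | prev ⊥ | push {1,3}
  [12] u=0 | in ⊤ | out ⊤ | prev 4 | push {5}
  [13] u=4 | in ⊤ | out ⊤ | prev 2 | push {0,2}
  [14] u=1 | in ⊤ | out ⊤ | ==
  [15] u=3 | in ⊤ | out ⊤ | prev 3 | push {}
  [16] u=5 | in ⊤ | out ⊤ | ==
  [17] u=0 | in ⊤ | out ⊤ | ==
  [18] u=2 | in ⊤ | out ⊤ | ==

Converged values:
  [0] ⊤
  [1] ⊤
  [2] ⊤
  [3] ⊤
  [4] ⊤
  [5] ⊤

18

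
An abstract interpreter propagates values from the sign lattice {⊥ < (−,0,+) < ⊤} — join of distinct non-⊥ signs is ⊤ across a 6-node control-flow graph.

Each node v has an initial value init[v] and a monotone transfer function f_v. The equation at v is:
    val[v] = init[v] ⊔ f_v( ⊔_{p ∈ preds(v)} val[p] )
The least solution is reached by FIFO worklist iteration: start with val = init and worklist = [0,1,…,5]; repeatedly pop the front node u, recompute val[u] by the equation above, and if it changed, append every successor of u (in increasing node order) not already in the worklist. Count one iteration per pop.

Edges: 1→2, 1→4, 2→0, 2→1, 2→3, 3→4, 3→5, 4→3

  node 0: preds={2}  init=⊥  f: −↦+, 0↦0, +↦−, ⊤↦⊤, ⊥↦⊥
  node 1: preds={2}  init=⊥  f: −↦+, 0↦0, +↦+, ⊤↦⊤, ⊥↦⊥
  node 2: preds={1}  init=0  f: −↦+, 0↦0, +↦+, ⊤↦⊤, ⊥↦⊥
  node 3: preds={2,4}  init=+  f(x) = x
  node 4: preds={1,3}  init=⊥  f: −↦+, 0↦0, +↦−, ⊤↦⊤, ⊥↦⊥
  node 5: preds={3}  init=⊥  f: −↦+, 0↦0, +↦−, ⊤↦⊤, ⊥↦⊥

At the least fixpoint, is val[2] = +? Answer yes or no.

no

Trace (7 dequeues):
  [1] u=0 | in 0 | out 0 | prev ⊥ | push {}
  [2] u=1 | in 0 | out 0 | prev ⊥ | push {}
  [3] u=2 | in 0 | out 0 | ==
  [4] u=3 | in 0 | out ⊤ | prev + | push {}
  [5] u=4 | in ⊤ | out ⊤ | prev ⊥ | push {3}
  [6] u=5 | in ⊤ | out ⊤ | prev ⊥ | push {}
  [7] u=3 | in ⊤ | out ⊤ | ==

Converged values:
  [0] 0
  [1] 0
  [2] 0
  [3] ⊤
  [4] ⊤
  [5] ⊤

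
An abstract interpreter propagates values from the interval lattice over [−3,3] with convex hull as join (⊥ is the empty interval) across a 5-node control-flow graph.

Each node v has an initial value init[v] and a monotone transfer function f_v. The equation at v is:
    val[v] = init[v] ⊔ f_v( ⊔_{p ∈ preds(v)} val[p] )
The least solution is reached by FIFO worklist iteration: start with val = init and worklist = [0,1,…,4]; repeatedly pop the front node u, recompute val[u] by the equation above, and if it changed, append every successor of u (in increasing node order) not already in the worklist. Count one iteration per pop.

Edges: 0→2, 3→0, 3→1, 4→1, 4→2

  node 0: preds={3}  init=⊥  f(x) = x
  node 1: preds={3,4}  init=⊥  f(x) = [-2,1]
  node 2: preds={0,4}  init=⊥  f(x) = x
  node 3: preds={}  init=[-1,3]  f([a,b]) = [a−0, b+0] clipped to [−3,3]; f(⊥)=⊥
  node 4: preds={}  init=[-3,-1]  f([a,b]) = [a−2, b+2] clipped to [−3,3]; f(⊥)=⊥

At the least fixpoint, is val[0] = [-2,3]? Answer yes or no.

Worklist (5 pops):
  #1 pop 0: in=[-1,3] → [-1,3] (was ⊥); enqueue []
  #2 pop 1: in=[-3,3] → [-2,1] (was ⊥); enqueue []
  #3 pop 2: in=[-3,3] → [-3,3] (was ⊥); enqueue []
  #4 pop 3: in=⊥ → [-1,3] (no change)
  #5 pop 4: in=⊥ → [-3,-1] (no change)

Fixpoint:
  val[0] = [-1,3]
  val[1] = [-2,1]
  val[2] = [-3,3]
  val[3] = [-1,3]
  val[4] = [-3,-1]

no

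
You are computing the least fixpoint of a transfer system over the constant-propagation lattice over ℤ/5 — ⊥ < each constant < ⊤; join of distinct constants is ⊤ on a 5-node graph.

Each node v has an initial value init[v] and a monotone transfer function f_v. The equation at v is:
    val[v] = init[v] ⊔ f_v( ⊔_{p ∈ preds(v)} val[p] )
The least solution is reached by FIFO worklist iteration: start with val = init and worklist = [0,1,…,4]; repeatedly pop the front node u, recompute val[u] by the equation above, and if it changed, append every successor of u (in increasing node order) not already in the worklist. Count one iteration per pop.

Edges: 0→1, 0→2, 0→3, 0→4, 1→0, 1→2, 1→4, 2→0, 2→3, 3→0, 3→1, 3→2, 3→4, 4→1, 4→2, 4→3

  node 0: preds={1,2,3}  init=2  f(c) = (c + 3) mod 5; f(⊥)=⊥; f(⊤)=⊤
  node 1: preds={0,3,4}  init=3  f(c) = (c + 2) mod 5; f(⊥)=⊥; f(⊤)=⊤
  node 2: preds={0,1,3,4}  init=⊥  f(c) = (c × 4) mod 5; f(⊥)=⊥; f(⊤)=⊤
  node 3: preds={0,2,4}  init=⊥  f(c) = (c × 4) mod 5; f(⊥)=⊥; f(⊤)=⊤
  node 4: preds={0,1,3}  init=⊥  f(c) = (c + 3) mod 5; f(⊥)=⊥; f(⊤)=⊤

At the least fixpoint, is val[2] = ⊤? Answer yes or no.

Worklist (9 pops):
  #1 pop 0: in=3 → ⊤ (was 2); enqueue []
  #2 pop 1: in=⊤ → ⊤ (was 3); enqueue [0]
  #3 pop 2: in=⊤ → ⊤ (was ⊥); enqueue []
  #4 pop 3: in=⊤ → ⊤ (was ⊥); enqueue [1,2]
  #5 pop 4: in=⊤ → ⊤ (was ⊥); enqueue [3]
  #6 pop 0: in=⊤ → ⊤ (no change)
  #7 pop 1: in=⊤ → ⊤ (no change)
  #8 pop 2: in=⊤ → ⊤ (no change)
  #9 pop 3: in=⊤ → ⊤ (no change)

Fixpoint:
  val[0] = ⊤
  val[1] = ⊤
  val[2] = ⊤
  val[3] = ⊤
  val[4] = ⊤

yes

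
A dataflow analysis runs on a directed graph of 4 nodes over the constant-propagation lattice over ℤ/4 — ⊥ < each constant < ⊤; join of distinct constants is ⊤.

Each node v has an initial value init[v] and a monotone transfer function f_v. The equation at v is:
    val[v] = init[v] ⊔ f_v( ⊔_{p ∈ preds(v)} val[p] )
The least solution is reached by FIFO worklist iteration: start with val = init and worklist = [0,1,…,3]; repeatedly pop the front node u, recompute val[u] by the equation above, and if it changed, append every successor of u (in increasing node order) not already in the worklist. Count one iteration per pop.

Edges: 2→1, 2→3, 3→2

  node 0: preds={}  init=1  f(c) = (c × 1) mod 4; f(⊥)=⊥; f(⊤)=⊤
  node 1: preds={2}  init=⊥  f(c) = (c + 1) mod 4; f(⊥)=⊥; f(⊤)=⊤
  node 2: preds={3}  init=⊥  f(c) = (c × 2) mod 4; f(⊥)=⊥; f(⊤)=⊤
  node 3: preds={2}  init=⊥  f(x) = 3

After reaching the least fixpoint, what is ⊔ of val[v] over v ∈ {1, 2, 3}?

Trace (7 dequeues):
  [1] u=0 | in ⊥ | out 1 | ==
  [2] u=1 | in ⊥ | out ⊥ | ==
  [3] u=2 | in ⊥ | out ⊥ | ==
  [4] u=3 | in ⊥ | out 3 | prev ⊥ | push {2}
  [5] u=2 | in 3 | out 2 | prev ⊥ | push {1,3}
  [6] u=1 | in 2 | out 3 | prev ⊥ | push {}
  [7] u=3 | in 2 | out 3 | ==

Converged values:
  [0] 1
  [1] 3
  [2] 2
  [3] 3

⊤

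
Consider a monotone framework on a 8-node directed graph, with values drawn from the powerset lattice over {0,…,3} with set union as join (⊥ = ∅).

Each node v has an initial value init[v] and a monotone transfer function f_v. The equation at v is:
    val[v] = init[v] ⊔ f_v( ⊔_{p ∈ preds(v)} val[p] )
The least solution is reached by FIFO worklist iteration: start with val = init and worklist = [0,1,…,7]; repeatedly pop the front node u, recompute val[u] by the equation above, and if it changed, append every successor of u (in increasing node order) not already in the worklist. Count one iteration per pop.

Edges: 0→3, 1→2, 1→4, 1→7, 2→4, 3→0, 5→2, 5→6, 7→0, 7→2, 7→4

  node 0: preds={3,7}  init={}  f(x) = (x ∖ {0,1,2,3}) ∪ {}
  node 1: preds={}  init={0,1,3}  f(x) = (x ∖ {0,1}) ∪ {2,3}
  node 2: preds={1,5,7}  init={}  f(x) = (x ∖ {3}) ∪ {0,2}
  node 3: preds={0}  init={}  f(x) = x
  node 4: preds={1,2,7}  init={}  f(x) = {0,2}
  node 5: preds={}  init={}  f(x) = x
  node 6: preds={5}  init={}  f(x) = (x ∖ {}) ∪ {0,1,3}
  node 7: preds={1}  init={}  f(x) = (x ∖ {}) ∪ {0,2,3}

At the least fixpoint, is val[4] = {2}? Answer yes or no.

Iteration log — 11 steps:
  step 1. node 0  ⊔preds={}  new={}  stable
  step 2. node 1  ⊔preds={}  new={0,1,2,3}  old={0,1,3}  +wl: 
  step 3. node 2  ⊔preds={0,1,2,3}  new={0,1,2}  old={}  +wl: 
  step 4. node 3  ⊔preds={}  new={}  stable
  step 5. node 4  ⊔preds={0,1,2,3}  new={0,2}  old={}  +wl: 
  step 6. node 5  ⊔preds={}  new={}  stable
  step 7. node 6  ⊔preds={}  new={0,1,3}  old={}  +wl: 
  step 8. node 7  ⊔preds={0,1,2,3}  new={0,1,2,3}  old={}  +wl: 0,2,4
  step 9. node 0  ⊔preds={0,1,2,3}  new={}  stable
  step 10. node 2  ⊔preds={0,1,2,3}  new={0,1,2}  stable
  step 11. node 4  ⊔preds={0,1,2,3}  new={0,2}  stable

Least fixpoint reached:
  node 0: {}
  node 1: {0,1,2,3}
  node 2: {0,1,2}
  node 3: {}
  node 4: {0,2}
  node 5: {}
  node 6: {0,1,3}
  node 7: {0,1,2,3}

no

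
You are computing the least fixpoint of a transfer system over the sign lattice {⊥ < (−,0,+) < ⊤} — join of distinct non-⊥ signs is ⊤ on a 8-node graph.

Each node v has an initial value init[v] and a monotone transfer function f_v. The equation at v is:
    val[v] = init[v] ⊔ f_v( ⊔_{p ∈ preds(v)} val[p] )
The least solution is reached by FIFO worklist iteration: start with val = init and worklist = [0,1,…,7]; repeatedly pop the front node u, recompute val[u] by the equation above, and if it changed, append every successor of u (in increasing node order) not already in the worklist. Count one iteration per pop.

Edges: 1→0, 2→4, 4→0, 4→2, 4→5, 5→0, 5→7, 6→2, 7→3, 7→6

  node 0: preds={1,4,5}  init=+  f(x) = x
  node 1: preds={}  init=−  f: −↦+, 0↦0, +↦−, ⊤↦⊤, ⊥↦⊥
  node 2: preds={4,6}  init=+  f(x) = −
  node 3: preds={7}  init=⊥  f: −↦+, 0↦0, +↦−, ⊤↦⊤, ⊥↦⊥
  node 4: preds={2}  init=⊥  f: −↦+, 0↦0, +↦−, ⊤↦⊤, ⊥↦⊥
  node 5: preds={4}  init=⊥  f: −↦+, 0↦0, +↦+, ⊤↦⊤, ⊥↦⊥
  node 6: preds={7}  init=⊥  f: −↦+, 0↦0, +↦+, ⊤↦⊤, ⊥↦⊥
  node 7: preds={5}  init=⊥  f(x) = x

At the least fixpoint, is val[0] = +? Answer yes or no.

Trace (13 dequeues):
  [1] u=0 | in − | out ⊤ | prev + | push {}
  [2] u=1 | in ⊥ | out − | ==
  [3] u=2 | in ⊥ | out ⊤ | prev + | push {}
  [4] u=3 | in ⊥ | out ⊥ | ==
  [5] u=4 | in ⊤ | out ⊤ | prev ⊥ | push {0,2}
  [6] u=5 | in ⊤ | out ⊤ | prev ⊥ | push {}
  [7] u=6 | in ⊥ | out ⊥ | ==
  [8] u=7 | in ⊤ | out ⊤ | prev ⊥ | push {3,6}
  [9] u=0 | in ⊤ | out ⊤ | ==
  [10] u=2 | in ⊤ | out ⊤ | ==
  [11] u=3 | in ⊤ | out ⊤ | prev ⊥ | push {}
  [12] u=6 | in ⊤ | out ⊤ | prev ⊥ | push {2}
  [13] u=2 | in ⊤ | out ⊤ | ==

Converged values:
  [0] ⊤
  [1] −
  [2] ⊤
  [3] ⊤
  [4] ⊤
  [5] ⊤
  [6] ⊤
  [7] ⊤

no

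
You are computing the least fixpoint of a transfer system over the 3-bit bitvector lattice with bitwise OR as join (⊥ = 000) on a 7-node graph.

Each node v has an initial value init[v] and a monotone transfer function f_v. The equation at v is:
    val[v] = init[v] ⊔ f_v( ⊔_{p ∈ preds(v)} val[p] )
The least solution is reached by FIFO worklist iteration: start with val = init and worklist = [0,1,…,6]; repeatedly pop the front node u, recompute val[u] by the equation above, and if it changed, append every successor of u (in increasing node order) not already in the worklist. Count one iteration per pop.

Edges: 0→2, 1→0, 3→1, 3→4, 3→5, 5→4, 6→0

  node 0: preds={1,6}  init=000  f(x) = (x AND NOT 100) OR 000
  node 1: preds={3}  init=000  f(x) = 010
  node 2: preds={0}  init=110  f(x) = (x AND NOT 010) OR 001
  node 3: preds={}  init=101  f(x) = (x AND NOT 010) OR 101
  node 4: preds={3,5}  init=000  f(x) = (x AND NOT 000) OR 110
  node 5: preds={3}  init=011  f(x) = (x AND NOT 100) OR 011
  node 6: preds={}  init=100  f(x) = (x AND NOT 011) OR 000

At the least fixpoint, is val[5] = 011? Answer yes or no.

yes

Worklist (9 pops):
  #1 pop 0: in=100 → 000 (no change)
  #2 pop 1: in=101 → 010 (was 000); enqueue [0]
  #3 pop 2: in=000 → 111 (was 110); enqueue []
  #4 pop 3: in=000 → 101 (no change)
  #5 pop 4: in=111 → 111 (was 000); enqueue []
  #6 pop 5: in=101 → 011 (no change)
  #7 pop 6: in=000 → 100 (no change)
  #8 pop 0: in=110 → 010 (was 000); enqueue [2]
  #9 pop 2: in=010 → 111 (no change)

Fixpoint:
  val[0] = 010
  val[1] = 010
  val[2] = 111
  val[3] = 101
  val[4] = 111
  val[5] = 011
  val[6] = 100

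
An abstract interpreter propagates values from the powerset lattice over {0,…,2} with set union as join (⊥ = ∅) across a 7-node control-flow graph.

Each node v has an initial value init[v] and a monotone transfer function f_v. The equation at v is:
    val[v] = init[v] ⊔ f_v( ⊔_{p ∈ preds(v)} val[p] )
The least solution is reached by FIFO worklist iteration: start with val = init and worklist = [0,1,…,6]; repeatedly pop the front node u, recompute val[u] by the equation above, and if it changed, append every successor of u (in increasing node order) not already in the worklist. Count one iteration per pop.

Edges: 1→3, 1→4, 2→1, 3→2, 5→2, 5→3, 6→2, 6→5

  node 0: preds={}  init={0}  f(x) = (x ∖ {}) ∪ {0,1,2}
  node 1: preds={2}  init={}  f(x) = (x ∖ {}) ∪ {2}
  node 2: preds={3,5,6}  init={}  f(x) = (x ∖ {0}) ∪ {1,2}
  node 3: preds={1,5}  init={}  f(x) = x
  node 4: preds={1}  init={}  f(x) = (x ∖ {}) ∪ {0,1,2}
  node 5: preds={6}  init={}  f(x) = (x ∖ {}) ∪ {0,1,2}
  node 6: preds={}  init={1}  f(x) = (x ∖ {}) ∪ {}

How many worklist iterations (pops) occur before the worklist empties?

Iteration log — 12 steps:
  step 1. node 0  ⊔preds={}  new={0,1,2}  old={0}  +wl: 
  step 2. node 1  ⊔preds={}  new={2}  old={}  +wl: 
  step 3. node 2  ⊔preds={1}  new={1,2}  old={}  +wl: 1
  step 4. node 3  ⊔preds={2}  new={2}  old={}  +wl: 2
  step 5. node 4  ⊔preds={2}  new={0,1,2}  old={}  +wl: 
  step 6. node 5  ⊔preds={1}  new={0,1,2}  old={}  +wl: 3
  step 7. node 6  ⊔preds={}  new={1}  stable
  step 8. node 1  ⊔preds={1,2}  new={1,2}  old={2}  +wl: 4
  step 9. node 2  ⊔preds={0,1,2}  new={1,2}  stable
  step 10. node 3  ⊔preds={0,1,2}  new={0,1,2}  old={2}  +wl: 2
  step 11. node 4  ⊔preds={1,2}  new={0,1,2}  stable
  step 12. node 2  ⊔preds={0,1,2}  new={1,2}  stable

Least fixpoint reached:
  node 0: {0,1,2}
  node 1: {1,2}
  node 2: {1,2}
  node 3: {0,1,2}
  node 4: {0,1,2}
  node 5: {0,1,2}
  node 6: {1}

12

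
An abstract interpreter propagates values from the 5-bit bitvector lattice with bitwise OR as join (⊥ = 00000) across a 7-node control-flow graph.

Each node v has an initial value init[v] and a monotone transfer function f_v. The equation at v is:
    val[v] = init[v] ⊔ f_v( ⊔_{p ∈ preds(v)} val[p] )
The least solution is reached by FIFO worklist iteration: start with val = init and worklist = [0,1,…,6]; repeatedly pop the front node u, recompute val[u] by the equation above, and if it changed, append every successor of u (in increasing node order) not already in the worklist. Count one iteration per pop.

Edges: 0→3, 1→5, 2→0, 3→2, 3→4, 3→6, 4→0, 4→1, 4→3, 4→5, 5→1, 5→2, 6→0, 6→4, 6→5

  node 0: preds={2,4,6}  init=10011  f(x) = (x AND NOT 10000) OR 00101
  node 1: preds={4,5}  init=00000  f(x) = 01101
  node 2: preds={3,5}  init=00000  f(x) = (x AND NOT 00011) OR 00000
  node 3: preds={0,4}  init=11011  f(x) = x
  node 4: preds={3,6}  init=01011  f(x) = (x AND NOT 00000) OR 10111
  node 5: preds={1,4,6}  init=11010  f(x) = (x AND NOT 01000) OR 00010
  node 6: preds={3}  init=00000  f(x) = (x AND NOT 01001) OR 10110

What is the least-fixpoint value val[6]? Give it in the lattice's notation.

10110

Iteration log — 14 steps:
  step 1. node 0  ⊔preds=01011  new=11111  old=10011  +wl: 
  step 2. node 1  ⊔preds=11011  new=01101  old=00000  +wl: 
  step 3. node 2  ⊔preds=11011  new=11000  old=00000  +wl: 0
  step 4. node 3  ⊔preds=11111  new=11111  old=11011  +wl: 2
  step 5. node 4  ⊔preds=11111  new=11111  old=01011  +wl: 1,3
  step 6. node 5  ⊔preds=11111  new=11111  old=11010  +wl: 
  step 7. node 6  ⊔preds=11111  new=10110  old=00000  +wl: 4,5
  step 8. node 0  ⊔preds=11111  new=11111  stable
  step 9. node 2  ⊔preds=11111  new=11100  old=11000  +wl: 0
  step 10. node 1  ⊔preds=11111  new=01101  stable
  step 11. node 3  ⊔preds=11111  new=11111  stable
  step 12. node 4  ⊔preds=11111  new=11111  stable
  step 13. node 5  ⊔preds=11111  new=11111  stable
  step 14. node 0  ⊔preds=11111  new=11111  stable

Least fixpoint reached:
  node 0: 11111
  node 1: 01101
  node 2: 11100
  node 3: 11111
  node 4: 11111
  node 5: 11111
  node 6: 10110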